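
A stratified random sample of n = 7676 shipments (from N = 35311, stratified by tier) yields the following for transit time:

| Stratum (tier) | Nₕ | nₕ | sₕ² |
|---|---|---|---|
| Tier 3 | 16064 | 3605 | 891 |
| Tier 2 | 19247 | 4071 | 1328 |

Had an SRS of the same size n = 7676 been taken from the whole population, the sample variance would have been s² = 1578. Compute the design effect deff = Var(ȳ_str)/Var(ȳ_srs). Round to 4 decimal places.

Var(ȳ_str) = Σ Wₕ²(1−fₕ)sₕ²/nₕ with Wₕ = Nₕ/35311:
  Tier 3: (16064/35311)²·(1−3605/16064)·891/3605 = 0.039672474
  Tier 2: (19247/35311)²·(1−4071/19247)·1328/4071 = 0.076418288
  → Var(ȳ_str) = 0.11609076.
Var(ȳ_srs) = (1 − 7676/35311)·1578/7676 = 0.1608872.
deff = 0.11609076 / 0.1608872 = 0.7216.

0.7216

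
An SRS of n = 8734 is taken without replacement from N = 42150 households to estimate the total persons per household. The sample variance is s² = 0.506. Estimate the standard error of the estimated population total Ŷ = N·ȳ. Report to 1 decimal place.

Var(Ŷ) = N²·Var(ȳ) = N²·(1 − n/N)·s²/n.
f = 8734/42150 = 0.20721234; Var(ȳ) = 0.79278766·0.506/8734 = 4.5929764 × 10^-5.
Var(Ŷ) = 42150² · (4.5929764 × 10^-5) = 81599.852.
SE(Ŷ) = √(81599.852) = 285.7.

285.7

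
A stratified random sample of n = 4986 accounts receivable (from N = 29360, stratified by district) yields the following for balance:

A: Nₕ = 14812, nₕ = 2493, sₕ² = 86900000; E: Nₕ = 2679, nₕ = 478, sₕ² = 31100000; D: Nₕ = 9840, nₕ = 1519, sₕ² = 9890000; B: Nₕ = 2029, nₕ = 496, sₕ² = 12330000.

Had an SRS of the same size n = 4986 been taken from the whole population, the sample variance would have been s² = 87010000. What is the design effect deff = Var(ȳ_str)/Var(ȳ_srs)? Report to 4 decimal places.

0.5889

Var(ȳ_str) = Σ Wₕ²(1−fₕ)sₕ²/nₕ with Wₕ = Nₕ/29360:
  A: (14812/29360)²·(1−2493/14812)·86900000/2493 = 7378.61
  E: (2679/29360)²·(1−478/2679)·31100000/478 = 445.05445
  D: (9840/29360)²·(1−1519/9840)·9890000/1519 = 618.43924
  B: (2029/29360)²·(1−496/2029)·12330000/496 = 89.700218
  → Var(ȳ_str) = 8531.8039.
Var(ȳ_srs) = (1 − 4986/29360)·87010000/4986 = 14487.307.
deff = 8531.8039 / 14487.307 = 0.5889.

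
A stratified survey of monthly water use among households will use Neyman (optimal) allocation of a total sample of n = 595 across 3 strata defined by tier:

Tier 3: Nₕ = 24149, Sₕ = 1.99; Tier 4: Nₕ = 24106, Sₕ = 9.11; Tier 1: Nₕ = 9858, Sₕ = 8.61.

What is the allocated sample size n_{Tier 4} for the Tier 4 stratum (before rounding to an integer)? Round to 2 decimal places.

370.64

Neyman allocation: nₕ = n·NₕSₕ / Σⱼ NⱼSⱼ.
Σ NⱼSⱼ = 24149·1.99 + 24106·9.11 + 9858·8.61 = 352539.55.
n_{Tier 4} = 595·24106·9.11 / 352539.55 = 370.64.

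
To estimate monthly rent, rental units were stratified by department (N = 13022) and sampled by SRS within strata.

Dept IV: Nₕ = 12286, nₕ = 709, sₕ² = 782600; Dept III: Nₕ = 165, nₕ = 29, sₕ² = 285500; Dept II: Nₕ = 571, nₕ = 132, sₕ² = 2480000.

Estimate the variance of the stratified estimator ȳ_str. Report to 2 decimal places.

954.93

Var(ȳ_str) = Σₕ Wₕ²(1 − fₕ)sₕ²/nₕ with Wₕ = Nₕ/N, N = 13022.
Dept IV: Wₕ = 0.94348026; term = 0.94348026²·(1 − 0.05770796)·782600/709 = 925.85883.
Dept III: Wₕ = 0.01267086; term = 0.01267086²·(1 − 0.17575758)·285500/29 = 1.3027935.
Dept II: Wₕ = 0.04384887; term = 0.04384887²·(1 − 0.23117338)·2480000/132 = 27.773013.
Sum = 954.93464.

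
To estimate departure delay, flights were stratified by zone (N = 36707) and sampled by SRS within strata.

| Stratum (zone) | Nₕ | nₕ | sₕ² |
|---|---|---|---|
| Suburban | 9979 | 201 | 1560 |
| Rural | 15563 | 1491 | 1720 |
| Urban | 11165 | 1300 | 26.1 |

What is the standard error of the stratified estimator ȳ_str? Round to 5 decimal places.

Var(ȳ_str) = Σₕ Wₕ²(1 − fₕ)sₕ²/nₕ with Wₕ = Nₕ/N, N = 36707.
Suburban: Wₕ = 0.27185550; term = 0.27185550²·(1 − 0.02014230)·1560/201 = 0.56204076.
Rural: Wₕ = 0.42397908; term = 0.42397908²·(1 − 0.09580415)·1720/1491 = 0.18750038.
Urban: Wₕ = 0.30416542; term = 0.30416542²·(1 − 0.11643529)·26.1/1300 = 0.0016411761.
Sum = 0.75118232.
SE = √(0.75118232) = 0.86671.

0.86671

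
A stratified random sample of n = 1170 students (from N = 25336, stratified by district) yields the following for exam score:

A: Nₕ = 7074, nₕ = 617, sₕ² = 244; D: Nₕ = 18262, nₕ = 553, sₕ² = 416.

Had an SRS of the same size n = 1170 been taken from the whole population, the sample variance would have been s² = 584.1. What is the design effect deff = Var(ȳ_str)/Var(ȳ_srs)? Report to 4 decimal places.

0.8550

Var(ȳ_str) = Σ Wₕ²(1−fₕ)sₕ²/nₕ with Wₕ = Nₕ/25336:
  A: (7074/25336)²·(1−617/7074)·244/617 = 0.02814002
  D: (18262/25336)²·(1−553/18262)·416/553 = 0.37899587
  → Var(ȳ_str) = 0.40713589.
Var(ȳ_srs) = (1 − 1170/25336)·584.1/1170 = 0.47617662.
deff = 0.40713589 / 0.47617662 = 0.8550.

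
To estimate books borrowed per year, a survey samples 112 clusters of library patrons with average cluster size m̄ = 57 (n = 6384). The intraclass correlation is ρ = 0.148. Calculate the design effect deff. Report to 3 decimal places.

deff = 1 + (57 − 1)·0.148 = 1 + 8.288 = 9.288.

9.288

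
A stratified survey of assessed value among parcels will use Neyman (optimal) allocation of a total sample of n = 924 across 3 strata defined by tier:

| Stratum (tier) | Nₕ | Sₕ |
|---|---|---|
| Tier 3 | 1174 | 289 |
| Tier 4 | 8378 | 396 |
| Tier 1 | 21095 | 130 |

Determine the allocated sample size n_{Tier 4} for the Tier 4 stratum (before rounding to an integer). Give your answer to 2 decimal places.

Neyman allocation: nₕ = n·NₕSₕ / Σⱼ NⱼSⱼ.
Σ NⱼSⱼ = 1174·289 + 8378·396 + 21095·130 = 6.399324 × 10^6.
n_{Tier 4} = 924·8378·396 / (6.399324 × 10^6) = 479.04.

479.04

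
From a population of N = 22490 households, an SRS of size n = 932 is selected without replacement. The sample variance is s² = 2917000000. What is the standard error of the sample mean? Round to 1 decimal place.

Under SRS without replacement, Var(ȳ) = (1 − f)·s²/n with f = n/N = 932/22490 = 0.04144064.
Var(ȳ) = (1 − 0.04144064)·2917000000/932 = 0.95855936·3.1298283 × 10^6 = 3.0001262 × 10^6.
SE(ȳ) = √(3.0001262 × 10^6) = 1732.1.

1732.1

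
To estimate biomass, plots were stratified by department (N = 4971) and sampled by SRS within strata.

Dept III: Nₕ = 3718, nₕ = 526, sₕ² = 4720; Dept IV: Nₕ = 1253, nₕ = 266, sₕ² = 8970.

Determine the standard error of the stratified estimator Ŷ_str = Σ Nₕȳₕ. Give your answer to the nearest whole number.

Var(Ŷ_str) = Σₕ Nₕ²(1 − fₕ)sₕ²/nₕ.
Dept III: 3718²·(1 − 526/3718)·4720/526 = 1.0649483 × 10^8.
Dept IV: 1253²·(1 − 266/1253)·8970/266 = 4.1704127 × 10^7.
Sum = 1.4819896 × 10^8.
SE = √(1.4819896 × 10^8) = 12174.

12174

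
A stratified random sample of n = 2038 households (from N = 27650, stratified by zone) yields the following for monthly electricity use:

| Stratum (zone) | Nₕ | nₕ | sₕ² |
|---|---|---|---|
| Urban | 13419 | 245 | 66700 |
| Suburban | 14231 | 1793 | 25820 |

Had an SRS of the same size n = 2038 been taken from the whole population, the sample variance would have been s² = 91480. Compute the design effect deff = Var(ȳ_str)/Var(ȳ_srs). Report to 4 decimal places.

1.5942

Var(ȳ_str) = Σ Wₕ²(1−fₕ)sₕ²/nₕ with Wₕ = Nₕ/27650:
  Urban: (13419/27650)²·(1−245/13419)·66700/245 = 62.951675
  Suburban: (14231/27650)²·(1−1793/14231)·25820/1793 = 3.3340465
  → Var(ȳ_str) = 66.285722.
Var(ȳ_srs) = (1 − 2038/27650)·91480/2038 = 41.578645.
deff = 66.285722 / 41.578645 = 1.5942.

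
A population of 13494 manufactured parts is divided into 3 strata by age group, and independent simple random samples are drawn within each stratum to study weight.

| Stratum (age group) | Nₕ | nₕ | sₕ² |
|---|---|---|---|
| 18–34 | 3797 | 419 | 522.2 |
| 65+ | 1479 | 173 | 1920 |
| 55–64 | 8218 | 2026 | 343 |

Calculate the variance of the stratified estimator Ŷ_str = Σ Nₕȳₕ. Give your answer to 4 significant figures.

Var(Ŷ_str) = Σₕ Nₕ²(1 − fₕ)sₕ²/nₕ.
18–34: 3797²·(1 − 419/3797)·522.2/419 = 1.5985384 × 10^7.
65+: 1479²·(1 − 173/1479)·1920/173 = 2.1437122 × 10^7.
55–64: 8218²·(1 − 2026/8218)·343/2026 = 8.6149302 × 10^6.
Sum = 4.6037436 × 10^7.

4.604 × 10^7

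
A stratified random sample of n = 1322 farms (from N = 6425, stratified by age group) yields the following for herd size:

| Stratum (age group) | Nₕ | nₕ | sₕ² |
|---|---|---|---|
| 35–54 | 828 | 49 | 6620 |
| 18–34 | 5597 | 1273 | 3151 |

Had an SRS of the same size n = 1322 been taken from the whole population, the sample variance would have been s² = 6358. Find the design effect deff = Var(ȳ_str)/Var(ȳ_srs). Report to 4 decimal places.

Var(ȳ_str) = Σ Wₕ²(1−fₕ)sₕ²/nₕ with Wₕ = Nₕ/6425:
  35–54: (828/6425)²·(1−49/828)·6620/49 = 2.1109767
  18–34: (5597/6425)²·(1−1273/5597)·3151/1273 = 1.4511581
  → Var(ȳ_str) = 3.5621348.
Var(ȳ_srs) = (1 − 1322/6425)·6358/1322 = 3.8198077.
deff = 3.5621348 / 3.8198077 = 0.9325.

0.9325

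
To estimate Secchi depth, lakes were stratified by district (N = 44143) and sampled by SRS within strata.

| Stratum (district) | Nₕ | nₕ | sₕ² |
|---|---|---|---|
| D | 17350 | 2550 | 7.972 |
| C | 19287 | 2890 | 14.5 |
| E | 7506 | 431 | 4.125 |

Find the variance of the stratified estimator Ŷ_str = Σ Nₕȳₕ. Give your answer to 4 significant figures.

Var(Ŷ_str) = Σₕ Nₕ²(1 − fₕ)sₕ²/nₕ.
D: 17350²·(1 − 2550/17350)·7.972/2550 = 802764.77.
C: 19287²·(1 − 2890/19287)·14.5/2890 = 1.5867161 × 10^6.
E: 7506²·(1 − 431/7506)·4.125/431 = 508255.03.
Sum = 2.8977359 × 10^6.

2.898 × 10^6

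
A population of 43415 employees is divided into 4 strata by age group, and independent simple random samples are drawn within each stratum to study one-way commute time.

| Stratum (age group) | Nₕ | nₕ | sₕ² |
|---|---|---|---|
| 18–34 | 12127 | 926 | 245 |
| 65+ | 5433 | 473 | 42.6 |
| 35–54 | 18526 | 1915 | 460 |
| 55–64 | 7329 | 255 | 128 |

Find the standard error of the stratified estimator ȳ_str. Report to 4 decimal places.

0.2709

Var(ȳ_str) = Σₕ Wₕ²(1 − fₕ)sₕ²/nₕ with Wₕ = Nₕ/N, N = 43415.
18–34: Wₕ = 0.27932742; term = 0.27932742²·(1 − 0.07635854)·245/926 = 0.019067145.
65+: Wₕ = 0.12514108; term = 0.12514108²·(1 − 0.08706056)·42.6/473 = 0.0012876275.
35–54: Wₕ = 0.42671888; term = 0.42671888²·(1 − 0.10336824)·460/1915 = 0.03921813.
55–64: Wₕ = 0.16881262; term = 0.16881262²·(1 − 0.03479329)·128/255 = 0.01380702.
Sum = 0.073379923.
SE = √(0.073379923) = 0.2709.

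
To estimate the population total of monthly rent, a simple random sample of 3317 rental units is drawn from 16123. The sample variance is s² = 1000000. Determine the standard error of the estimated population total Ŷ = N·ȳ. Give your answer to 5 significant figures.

249490

Var(Ŷ) = N²·Var(ȳ) = N²·(1 − n/N)·s²/n.
f = 3317/16123 = 0.20573094; Var(ȳ) = 0.79426906·1000000/3317 = 239.45404.
Var(Ŷ) = 16123² · 239.45404 = 6.2246348 × 10^10.
SE(Ŷ) = √(6.2246348 × 10^10) = 249490.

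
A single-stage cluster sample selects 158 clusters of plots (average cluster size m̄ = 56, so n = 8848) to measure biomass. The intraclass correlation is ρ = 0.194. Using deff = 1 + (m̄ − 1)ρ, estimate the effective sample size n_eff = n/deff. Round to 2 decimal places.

758.18

deff = 1 + (56 − 1)·0.194 = 1 + 10.67 = 11.67.
n_eff = 8848 / 11.67 = 758.18.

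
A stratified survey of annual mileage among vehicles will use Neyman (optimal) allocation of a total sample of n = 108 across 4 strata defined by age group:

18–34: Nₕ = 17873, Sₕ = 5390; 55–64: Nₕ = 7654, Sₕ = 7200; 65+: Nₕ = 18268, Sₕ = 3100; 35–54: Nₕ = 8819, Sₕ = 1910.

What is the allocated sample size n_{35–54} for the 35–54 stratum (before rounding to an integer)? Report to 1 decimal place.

8.1

Neyman allocation: nₕ = n·NₕSₕ / Σⱼ NⱼSⱼ.
Σ NⱼSⱼ = 17873·5390 + 7654·7200 + 18268·3100 + 8819·1910 = 2.2491936 × 10^8.
n_{35–54} = 108·8819·1910 / (2.2491936 × 10^8) = 8.1.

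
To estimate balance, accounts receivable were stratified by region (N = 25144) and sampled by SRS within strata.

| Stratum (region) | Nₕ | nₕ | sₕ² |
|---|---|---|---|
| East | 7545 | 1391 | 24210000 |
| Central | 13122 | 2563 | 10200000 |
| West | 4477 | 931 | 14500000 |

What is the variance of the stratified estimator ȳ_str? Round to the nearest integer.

2542

Var(ȳ_str) = Σₕ Wₕ²(1 − fₕ)sₕ²/nₕ with Wₕ = Nₕ/N, N = 25144.
East: Wₕ = 0.30007159; term = 0.30007159²·(1 − 0.18436050)·24210000/1391 = 1278.2496.
Central: Wₕ = 0.52187401; term = 0.52187401²·(1 − 0.19532084)·10200000/2563 = 872.17905.
West: Wₕ = 0.17805441; term = 0.17805441²·(1 − 0.20795175)·14500000/931 = 391.08883.
Sum = 2541.5175.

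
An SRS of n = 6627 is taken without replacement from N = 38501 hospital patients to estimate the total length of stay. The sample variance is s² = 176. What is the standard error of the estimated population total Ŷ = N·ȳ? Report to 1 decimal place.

5708.9

Var(Ŷ) = N²·Var(ȳ) = N²·(1 − n/N)·s²/n.
f = 6627/38501 = 0.17212540; Var(ȳ) = 0.82787460·176/6627 = 0.02198671.
Var(Ŷ) = 38501² · 0.02198671 = 3.2591494 × 10^7.
SE(Ŷ) = √(3.2591494 × 10^7) = 5708.9.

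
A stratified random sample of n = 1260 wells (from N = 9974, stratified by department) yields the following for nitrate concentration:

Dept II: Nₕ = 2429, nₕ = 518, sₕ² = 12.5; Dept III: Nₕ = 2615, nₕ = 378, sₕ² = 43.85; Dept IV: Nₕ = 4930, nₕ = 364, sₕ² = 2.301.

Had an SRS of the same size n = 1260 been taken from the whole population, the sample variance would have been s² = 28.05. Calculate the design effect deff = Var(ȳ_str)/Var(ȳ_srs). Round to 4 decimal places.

0.4822

Var(ȳ_str) = Σ Wₕ²(1−fₕ)sₕ²/nₕ with Wₕ = Nₕ/9974:
  Dept II: (2429/9974)²·(1−518/2429)·12.5/518 = 0.0011259775
  Dept III: (2615/9974)²·(1−378/2615)·43.85/378 = 0.0068214507
  Dept IV: (4930/9974)²·(1−364/4930)·2.301/364 = 0.001430406
  → Var(ȳ_str) = 0.0093778342.
Var(ȳ_srs) = (1 − 1260/9974)·28.05/1260 = 0.019449593.
deff = 0.0093778342 / 0.019449593 = 0.4822.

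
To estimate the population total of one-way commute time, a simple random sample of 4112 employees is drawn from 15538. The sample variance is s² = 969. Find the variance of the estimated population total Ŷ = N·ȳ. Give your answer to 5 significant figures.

4.1837 × 10^7

Var(Ŷ) = N²·Var(ȳ) = N²·(1 − n/N)·s²/n.
f = 4112/15538 = 0.26464152; Var(ȳ) = 0.73535848·969/4112 = 0.17328851.
Var(Ŷ) = 15538² · 0.17328851 = 4.1836949 × 10^7.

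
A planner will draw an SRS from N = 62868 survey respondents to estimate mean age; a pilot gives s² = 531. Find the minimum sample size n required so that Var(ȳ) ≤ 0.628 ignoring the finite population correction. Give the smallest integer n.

Without fpc, n₀ = s²/D = 531/0.628 = 845.5414.
Rounding up, n = 846.

846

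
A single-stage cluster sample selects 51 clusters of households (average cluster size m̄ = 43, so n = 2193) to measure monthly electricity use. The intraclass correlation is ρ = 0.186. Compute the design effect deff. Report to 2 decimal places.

deff = 1 + (43 − 1)·0.186 = 1 + 7.812 = 8.812.

8.81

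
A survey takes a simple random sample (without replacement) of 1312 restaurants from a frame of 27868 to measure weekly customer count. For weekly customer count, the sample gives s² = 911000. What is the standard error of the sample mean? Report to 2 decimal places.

Under SRS without replacement, Var(ȳ) = (1 − f)·s²/n with f = n/N = 1312/27868 = 0.04707909.
Var(ȳ) = (1 − 0.04707909)·911000/1312 = 0.95292091·694.35976 = 661.66993.
SE(ȳ) = √(661.66993) = 25.72.

25.72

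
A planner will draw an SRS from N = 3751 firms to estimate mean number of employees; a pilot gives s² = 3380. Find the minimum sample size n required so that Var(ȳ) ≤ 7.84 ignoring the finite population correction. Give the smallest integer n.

Without fpc, n₀ = s²/D = 3380/7.84 = 431.1224.
Rounding up, n = 432.

432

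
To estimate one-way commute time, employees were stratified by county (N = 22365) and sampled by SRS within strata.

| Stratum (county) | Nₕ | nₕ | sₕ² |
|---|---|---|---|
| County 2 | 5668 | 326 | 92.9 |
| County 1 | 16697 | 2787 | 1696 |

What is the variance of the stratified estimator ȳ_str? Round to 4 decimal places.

0.2998

Var(ȳ_str) = Σₕ Wₕ²(1 − fₕ)sₕ²/nₕ with Wₕ = Nₕ/N, N = 22365.
County 2: Wₕ = 0.25343170; term = 0.25343170²·(1 − 0.05751588)·92.9/326 = 0.017250196.
County 1: Wₕ = 0.74656830; term = 0.74656830²·(1 − 0.16691621)·1696/2787 = 0.28256388.
Sum = 0.29981408.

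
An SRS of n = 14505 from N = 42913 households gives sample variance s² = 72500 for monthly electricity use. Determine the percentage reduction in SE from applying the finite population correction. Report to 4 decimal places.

18.6372

f = n/N = 14505/42913 = 0.33800946.
SE_no-fpc = √(s²/n) = 2.2356825; SE_fpc = √((1−f)s²/n) = 1.8190139.
Ratio = √(1−f) = 0.81362801. Reduction = 100·(1 − 0.81362801) = 18.6372%.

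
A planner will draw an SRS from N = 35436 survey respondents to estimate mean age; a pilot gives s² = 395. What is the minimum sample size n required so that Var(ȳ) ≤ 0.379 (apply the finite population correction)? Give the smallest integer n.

1013

Without fpc, n₀ = s²/D = 395/0.379 = 1042.2164.
With fpc, (1 − n/N)·s²/n ≤ D requires n ≥ n₀/(1 + n₀/N) = 1042.2164/(1 + 1042.2164/35436) = 1012.4393.
Rounding up, n = 1013.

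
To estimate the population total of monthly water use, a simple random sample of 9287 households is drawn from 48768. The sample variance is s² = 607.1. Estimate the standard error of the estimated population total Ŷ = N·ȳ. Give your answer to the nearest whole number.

Var(Ŷ) = N²·Var(ȳ) = N²·(1 − n/N)·s²/n.
f = 9287/48768 = 0.19043225; Var(ȳ) = 0.80956775·607.1/9287 = 0.052922212.
Var(Ŷ) = 48768² · 0.052922212 = 1.2586584 × 10^8.
SE(Ŷ) = √(1.2586584 × 10^8) = 11219.

11219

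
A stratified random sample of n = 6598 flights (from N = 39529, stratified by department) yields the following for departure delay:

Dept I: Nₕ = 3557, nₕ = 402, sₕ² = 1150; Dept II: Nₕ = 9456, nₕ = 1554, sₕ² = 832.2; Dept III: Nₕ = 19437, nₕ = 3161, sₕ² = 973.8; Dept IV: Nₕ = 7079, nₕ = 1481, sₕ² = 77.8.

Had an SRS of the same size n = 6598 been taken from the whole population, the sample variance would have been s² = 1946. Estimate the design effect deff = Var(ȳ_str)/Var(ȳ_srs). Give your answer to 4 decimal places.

0.4471

Var(ȳ_str) = Σ Wₕ²(1−fₕ)sₕ²/nₕ with Wₕ = Nₕ/39529:
  Dept I: (3557/39529)²·(1−402/3557)·1150/402 = 0.020545814
  Dept II: (9456/39529)²·(1−1554/9456)·832.2/1554 = 0.025608818
  Dept III: (19437/39529)²·(1−3161/19437)·973.8/3161 = 0.062372124
  Dept IV: (7079/39529)²·(1−1481/7079)·77.8/1481 = 0.0013322867
  → Var(ȳ_str) = 0.10985904.
Var(ȳ_srs) = (1 − 6598/39529)·1946/6598 = 0.24570818.
deff = 0.10985904 / 0.24570818 = 0.4471.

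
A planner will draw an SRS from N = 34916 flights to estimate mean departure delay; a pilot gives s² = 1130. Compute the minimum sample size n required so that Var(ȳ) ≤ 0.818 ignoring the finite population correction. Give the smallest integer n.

1382

Without fpc, n₀ = s²/D = 1130/0.818 = 1381.4181.
Rounding up, n = 1382.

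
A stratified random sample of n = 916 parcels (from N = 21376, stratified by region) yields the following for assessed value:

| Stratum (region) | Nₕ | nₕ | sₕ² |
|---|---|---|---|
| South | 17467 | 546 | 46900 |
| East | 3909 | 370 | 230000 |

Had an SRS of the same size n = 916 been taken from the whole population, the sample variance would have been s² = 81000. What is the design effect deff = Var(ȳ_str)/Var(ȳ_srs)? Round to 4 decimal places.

Var(ȳ_str) = Σ Wₕ²(1−fₕ)sₕ²/nₕ with Wₕ = Nₕ/21376:
  South: (17467/21376)²·(1−546/17467)·46900/546 = 55.561206
  East: (3909/21376)²·(1−370/3909)·230000/370 = 18.819993
  → Var(ȳ_str) = 74.381199.
Var(ȳ_srs) = (1 − 916/21376)·81000/916 = 84.638651.
deff = 74.381199 / 84.638651 = 0.8788.

0.8788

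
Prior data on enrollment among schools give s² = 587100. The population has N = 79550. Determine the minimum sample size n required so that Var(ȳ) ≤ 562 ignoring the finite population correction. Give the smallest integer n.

1045

Without fpc, n₀ = s²/D = 587100/562 = 1044.6619.
Rounding up, n = 1045.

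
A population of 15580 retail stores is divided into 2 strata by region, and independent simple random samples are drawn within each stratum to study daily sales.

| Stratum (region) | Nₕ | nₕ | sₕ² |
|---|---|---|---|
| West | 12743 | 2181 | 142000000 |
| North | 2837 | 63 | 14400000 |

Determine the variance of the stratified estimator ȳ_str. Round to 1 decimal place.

43511.3

Var(ȳ_str) = Σₕ Wₕ²(1 − fₕ)sₕ²/nₕ with Wₕ = Nₕ/N, N = 15580.
West: Wₕ = 0.81790757; term = 0.81790757²·(1 − 0.17115279)·142000000/2181 = 36100.7.
North: Wₕ = 0.18209243; term = 0.18209243²·(1 − 0.02220656)·14400000/63 = 7410.5907.
Sum = 43511.291.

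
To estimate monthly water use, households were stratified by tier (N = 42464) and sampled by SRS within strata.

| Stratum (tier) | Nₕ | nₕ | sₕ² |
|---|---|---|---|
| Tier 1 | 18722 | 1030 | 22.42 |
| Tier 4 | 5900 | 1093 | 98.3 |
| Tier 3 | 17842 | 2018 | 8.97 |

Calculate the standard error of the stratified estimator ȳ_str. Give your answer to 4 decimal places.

Var(ȳ_str) = Σₕ Wₕ²(1 − fₕ)sₕ²/nₕ with Wₕ = Nₕ/N, N = 42464.
Tier 1: Wₕ = 0.44089111; term = 0.44089111²·(1 − 0.05501549)·22.42/1030 = 0.0039983955.
Tier 4: Wₕ = 0.13894122; term = 0.13894122²·(1 − 0.18525424)·98.3/1093 = 0.001414548.
Tier 3: Wₕ = 0.42016767; term = 0.42016767²·(1 − 0.11310391)·8.97/2018 = 6.9596803 × 10^-4.
Sum = 0.0061089115.
SE = √(0.0061089115) = 0.0782.

0.0782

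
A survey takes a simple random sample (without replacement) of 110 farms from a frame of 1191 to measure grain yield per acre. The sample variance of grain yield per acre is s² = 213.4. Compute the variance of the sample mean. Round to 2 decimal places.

Under SRS without replacement, Var(ȳ) = (1 − f)·s²/n with f = n/N = 110/1191 = 0.09235936.
Var(ȳ) = (1 − 0.09235936)·213.4/110 = 0.90764064·1.94 = 1.7608228.

1.76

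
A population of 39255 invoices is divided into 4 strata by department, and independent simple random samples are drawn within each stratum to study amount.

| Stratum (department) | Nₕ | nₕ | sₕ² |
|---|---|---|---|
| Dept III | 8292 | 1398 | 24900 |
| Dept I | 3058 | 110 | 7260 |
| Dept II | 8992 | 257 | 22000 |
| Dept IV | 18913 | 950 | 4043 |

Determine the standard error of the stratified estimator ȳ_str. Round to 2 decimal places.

Var(ȳ_str) = Σₕ Wₕ²(1 − fₕ)sₕ²/nₕ with Wₕ = Nₕ/N, N = 39255.
Dept III: Wₕ = 0.21123424; term = 0.21123424²·(1 − 0.16859624)·24900/1398 = 0.66074333.
Dept I: Wₕ = 0.07790090; term = 0.07790090²·(1 − 0.03597122)·7260/110 = 0.38611701.
Dept II: Wₕ = 0.22906636; term = 0.22906636²·(1 − 0.02858096)·22000/257 = 4.3633375.
Dept IV: Wₕ = 0.48179850; term = 0.48179850²·(1 − 0.05023000)·4043/950 = 0.93827353.
Sum = 6.3484714.
SE = √(6.3484714) = 2.52.

2.52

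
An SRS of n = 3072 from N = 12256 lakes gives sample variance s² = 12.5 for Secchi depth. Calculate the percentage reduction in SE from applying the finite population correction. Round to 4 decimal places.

13.4352

f = n/N = 3072/12256 = 0.25065274.
SE_no-fpc = √(s²/n) = 0.063788795; SE_fpc = √((1−f)s²/n) = 0.055218673.
Ratio = √(1−f) = 0.86564846. Reduction = 100·(1 − 0.86564846) = 13.4352%.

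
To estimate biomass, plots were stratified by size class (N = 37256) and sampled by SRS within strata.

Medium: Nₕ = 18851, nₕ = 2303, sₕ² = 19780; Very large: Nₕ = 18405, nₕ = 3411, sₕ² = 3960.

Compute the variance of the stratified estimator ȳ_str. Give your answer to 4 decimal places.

2.1611

Var(ȳ_str) = Σₕ Wₕ²(1 − fₕ)sₕ²/nₕ with Wₕ = Nₕ/N, N = 37256.
Medium: Wₕ = 0.50598561; term = 0.50598561²·(1 − 0.12216859)·19780/2303 = 1.9302778.
Very large: Wₕ = 0.49401439; term = 0.49401439²·(1 − 0.18533007)·3960/3411 = 0.23082048.
Sum = 2.1610983.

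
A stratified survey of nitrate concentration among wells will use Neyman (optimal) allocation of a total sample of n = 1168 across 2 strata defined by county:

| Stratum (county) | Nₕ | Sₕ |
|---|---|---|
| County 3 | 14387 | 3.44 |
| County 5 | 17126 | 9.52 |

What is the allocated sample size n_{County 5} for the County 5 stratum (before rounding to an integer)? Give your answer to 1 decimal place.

896.0

Neyman allocation: nₕ = n·NₕSₕ / Σⱼ NⱼSⱼ.
Σ NⱼSⱼ = 14387·3.44 + 17126·9.52 = 212530.8.
n_{County 5} = 1168·17126·9.52 / 212530.8 = 896.0.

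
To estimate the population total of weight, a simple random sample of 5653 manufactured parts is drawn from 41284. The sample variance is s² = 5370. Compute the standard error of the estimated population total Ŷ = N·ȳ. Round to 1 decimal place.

37381.1

Var(Ŷ) = N²·Var(ȳ) = N²·(1 − n/N)·s²/n.
f = 5653/41284 = 0.13692956; Var(ȳ) = 0.86307044·5370/5653 = 0.81986348.
Var(Ŷ) = 41284² · 0.81986348 = 1.3973496 × 10^9.
SE(Ŷ) = √(1.3973496 × 10^9) = 37381.1.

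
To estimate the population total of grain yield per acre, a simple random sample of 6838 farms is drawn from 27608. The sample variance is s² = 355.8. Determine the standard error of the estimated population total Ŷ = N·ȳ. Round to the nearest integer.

Var(Ŷ) = N²·Var(ȳ) = N²·(1 − n/N)·s²/n.
f = 6838/27608 = 0.24768183; Var(ȳ) = 0.75231817·355.8/6838 = 0.039145189.
Var(Ŷ) = 27608² · 0.039145189 = 2.9836528 × 10^7.
SE(Ŷ) = √(2.9836528 × 10^7) = 5462.

5462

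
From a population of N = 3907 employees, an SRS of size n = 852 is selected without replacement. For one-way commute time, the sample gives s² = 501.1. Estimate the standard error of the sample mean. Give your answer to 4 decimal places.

Under SRS without replacement, Var(ȳ) = (1 − f)·s²/n with f = n/N = 852/3907 = 0.21807013.
Var(ȳ) = (1 − 0.21807013)·501.1/852 = 0.78192987·0.58814554 = 0.45988857.
SE(ȳ) = √(0.45988857) = 0.6782.

0.6782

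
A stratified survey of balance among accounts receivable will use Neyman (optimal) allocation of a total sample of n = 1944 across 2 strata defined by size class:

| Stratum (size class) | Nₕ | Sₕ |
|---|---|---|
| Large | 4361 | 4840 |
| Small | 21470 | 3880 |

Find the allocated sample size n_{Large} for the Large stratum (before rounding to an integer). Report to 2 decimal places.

392.99

Neyman allocation: nₕ = n·NₕSₕ / Σⱼ NⱼSⱼ.
Σ NⱼSⱼ = 4361·4840 + 21470·3880 = 1.0441084 × 10^8.
n_{Large} = 1944·4361·4840 / (1.0441084 × 10^8) = 392.99.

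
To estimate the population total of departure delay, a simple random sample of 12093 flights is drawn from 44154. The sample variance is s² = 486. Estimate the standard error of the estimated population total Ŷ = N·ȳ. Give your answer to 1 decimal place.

Var(Ŷ) = N²·Var(ȳ) = N²·(1 − n/N)·s²/n.
f = 12093/44154 = 0.27388232; Var(ȳ) = 0.72611768·486/12093 = 0.029181609.
Var(Ŷ) = 44154² · 0.029181609 = 5.6891756 × 10^7.
SE(Ŷ) = √(5.6891756 × 10^7) = 7542.7.

7542.7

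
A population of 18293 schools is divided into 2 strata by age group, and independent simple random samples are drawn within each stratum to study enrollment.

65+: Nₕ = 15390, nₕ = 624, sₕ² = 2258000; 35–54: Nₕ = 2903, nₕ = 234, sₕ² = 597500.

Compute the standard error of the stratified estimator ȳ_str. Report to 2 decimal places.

Var(ȳ_str) = Σₕ Wₕ²(1 − fₕ)sₕ²/nₕ with Wₕ = Nₕ/N, N = 18293.
65+: Wₕ = 0.84130542; term = 0.84130542²·(1 − 0.04054581)·2258000/624 = 2457.3723.
35–54: Wₕ = 0.15869458; term = 0.15869458²·(1 − 0.08060627)·597500/234 = 59.12182.
Sum = 2516.4941.
SE = √(2516.4941) = 50.16.

50.16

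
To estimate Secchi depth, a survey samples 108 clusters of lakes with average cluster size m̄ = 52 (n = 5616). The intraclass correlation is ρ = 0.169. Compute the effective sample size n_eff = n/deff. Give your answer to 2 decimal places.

583.84

deff = 1 + (52 − 1)·0.169 = 1 + 8.619 = 9.619.
n_eff = 5616 / 9.619 = 583.84.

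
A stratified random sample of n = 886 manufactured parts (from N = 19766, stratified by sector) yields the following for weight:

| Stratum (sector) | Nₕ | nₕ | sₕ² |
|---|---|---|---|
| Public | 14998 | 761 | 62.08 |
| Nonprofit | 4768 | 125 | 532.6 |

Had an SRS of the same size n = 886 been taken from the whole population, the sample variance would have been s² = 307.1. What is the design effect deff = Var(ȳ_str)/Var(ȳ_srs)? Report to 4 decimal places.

0.8639

Var(ȳ_str) = Σ Wₕ²(1−fₕ)sₕ²/nₕ with Wₕ = Nₕ/19766:
  Public: (14998/19766)²·(1−761/14998)·62.08/761 = 0.044584233
  Nonprofit: (4768/19766)²·(1−125/4768)·532.6/125 = 0.24142848
  → Var(ȳ_str) = 0.28601271.
Var(ȳ_srs) = (1 − 886/19766)·307.1/886 = 0.33107722.
deff = 0.28601271 / 0.33107722 = 0.8639.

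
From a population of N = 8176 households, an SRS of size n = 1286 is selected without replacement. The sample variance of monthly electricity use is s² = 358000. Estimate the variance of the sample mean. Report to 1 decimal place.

234.6

Under SRS without replacement, Var(ȳ) = (1 − f)·s²/n with f = n/N = 1286/8176 = 0.15728963.
Var(ȳ) = (1 − 0.15728963)·358000/1286 = 0.84271037·278.38258 = 234.59589.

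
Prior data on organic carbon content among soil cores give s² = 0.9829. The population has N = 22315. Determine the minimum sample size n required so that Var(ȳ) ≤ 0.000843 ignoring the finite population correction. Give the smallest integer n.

Without fpc, n₀ = s²/D = 0.9829/0.000843 = 1165.9549.
Rounding up, n = 1166.

1166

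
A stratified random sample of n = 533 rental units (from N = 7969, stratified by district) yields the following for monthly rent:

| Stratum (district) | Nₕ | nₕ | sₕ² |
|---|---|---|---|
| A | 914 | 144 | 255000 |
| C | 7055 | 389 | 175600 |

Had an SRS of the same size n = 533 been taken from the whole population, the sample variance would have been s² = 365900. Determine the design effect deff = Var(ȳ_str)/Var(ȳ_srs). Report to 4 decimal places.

Var(ȳ_str) = Σ Wₕ²(1−fₕ)sₕ²/nₕ with Wₕ = Nₕ/7969:
  A: (914/7969)²·(1−144/914)·255000/144 = 19.624878
  C: (7055/7969)²·(1−389/7055)·175600/389 = 334.29477
  → Var(ȳ_str) = 353.91965.
Var(ȳ_srs) = (1 − 533/7969)·365900/533 = 640.57613.
deff = 353.91965 / 640.57613 = 0.5525.

0.5525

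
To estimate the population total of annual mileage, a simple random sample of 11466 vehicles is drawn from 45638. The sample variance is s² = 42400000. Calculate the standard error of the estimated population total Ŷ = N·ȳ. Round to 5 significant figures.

2.4015 × 10^6

Var(Ŷ) = N²·Var(ȳ) = N²·(1 − n/N)·s²/n.
f = 11466/45638 = 0.25123800; Var(ȳ) = 0.74876200·42400000/11466 = 2768.8391.
Var(Ŷ) = 45638² · 2768.8391 = 5.767013 × 10^12.
SE(Ŷ) = √(5.767013 × 10^12) = 2.4015 × 10^6.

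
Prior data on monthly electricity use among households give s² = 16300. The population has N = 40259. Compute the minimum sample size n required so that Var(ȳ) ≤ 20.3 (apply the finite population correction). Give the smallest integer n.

Without fpc, n₀ = s²/D = 16300/20.3 = 802.9557.
With fpc, (1 − n/N)·s²/n ≤ D requires n ≥ n₀/(1 + n₀/N) = 802.9557/(1 + 802.9557/40259) = 787.2541.
Rounding up, n = 788.

788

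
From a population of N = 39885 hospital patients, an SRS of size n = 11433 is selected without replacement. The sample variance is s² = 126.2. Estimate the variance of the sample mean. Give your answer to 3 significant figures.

0.00787

Under SRS without replacement, Var(ȳ) = (1 − f)·s²/n with f = n/N = 11433/39885 = 0.28664912.
Var(ȳ) = (1 − 0.28664912)·126.2/11433 = 0.71335088·0.011038223 = 0.0078741259.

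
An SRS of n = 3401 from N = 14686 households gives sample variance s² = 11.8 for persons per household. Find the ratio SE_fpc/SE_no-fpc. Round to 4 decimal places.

f = n/N = 3401/14686 = 0.23158110.
SE_no-fpc = √(s²/n) = 0.058903037; SE_fpc = √((1−f)s²/n) = 0.051634111.
Ratio = √(1−f) = 0.87659506.

0.8766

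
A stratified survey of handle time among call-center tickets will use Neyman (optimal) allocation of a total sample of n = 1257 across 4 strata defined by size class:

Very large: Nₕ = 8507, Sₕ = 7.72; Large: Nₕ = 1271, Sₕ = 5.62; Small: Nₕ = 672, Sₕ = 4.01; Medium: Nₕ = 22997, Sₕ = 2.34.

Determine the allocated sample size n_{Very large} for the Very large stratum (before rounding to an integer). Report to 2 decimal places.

Neyman allocation: nₕ = n·NₕSₕ / Σⱼ NⱼSⱼ.
Σ NⱼSⱼ = 8507·7.72 + 1271·5.62 + 672·4.01 + 22997·2.34 = 129324.76.
n_{Very large} = 1257·8507·7.72 / 129324.76 = 638.33.

638.33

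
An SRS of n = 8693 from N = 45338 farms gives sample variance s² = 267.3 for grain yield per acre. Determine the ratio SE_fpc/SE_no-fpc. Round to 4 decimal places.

f = n/N = 8693/45338 = 0.19173762.
SE_no-fpc = √(s²/n) = 0.17535358; SE_fpc = √((1−f)s²/n) = 0.15764886.
Ratio = √(1−f) = 0.89903414.

0.8990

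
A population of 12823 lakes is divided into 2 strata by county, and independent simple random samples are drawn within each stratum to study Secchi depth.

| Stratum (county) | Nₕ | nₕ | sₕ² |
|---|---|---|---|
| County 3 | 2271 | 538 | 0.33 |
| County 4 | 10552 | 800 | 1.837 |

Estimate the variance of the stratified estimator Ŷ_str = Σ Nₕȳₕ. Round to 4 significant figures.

Var(Ŷ_str) = Σₕ Nₕ²(1 − fₕ)sₕ²/nₕ.
County 3: 2271²·(1 − 538/2271)·0.33/538 = 2414.0561.
County 4: 10552²·(1 − 800/10552)·1.837/800 = 236291.25.
Sum = 238705.31.

238700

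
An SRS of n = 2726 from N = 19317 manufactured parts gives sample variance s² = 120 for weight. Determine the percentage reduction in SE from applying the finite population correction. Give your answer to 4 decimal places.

f = n/N = 2726/19317 = 0.14111922.
SE_no-fpc = √(s²/n) = 0.20981073; SE_fpc = √((1−f)s²/n) = 0.19444382.
Ratio = √(1−f) = 0.92675821. Reduction = 100·(1 − 0.92675821) = 7.3242%.

7.3242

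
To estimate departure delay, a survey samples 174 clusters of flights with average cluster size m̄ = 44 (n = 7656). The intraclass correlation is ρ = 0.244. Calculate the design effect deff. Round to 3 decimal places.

11.492

deff = 1 + (44 − 1)·0.244 = 1 + 10.492 = 11.492.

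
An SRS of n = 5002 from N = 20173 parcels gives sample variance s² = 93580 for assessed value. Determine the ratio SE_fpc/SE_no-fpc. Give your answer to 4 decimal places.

f = n/N = 5002/20173 = 0.24795519.
SE_no-fpc = √(s²/n) = 4.3253343; SE_fpc = √((1−f)s²/n) = 3.7509523.
Ratio = √(1−f) = 0.86720517.

0.8672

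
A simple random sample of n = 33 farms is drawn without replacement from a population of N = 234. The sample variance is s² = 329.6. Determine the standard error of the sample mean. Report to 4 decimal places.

2.9290

Under SRS without replacement, Var(ȳ) = (1 − f)·s²/n with f = n/N = 33/234 = 0.14102564.
Var(ȳ) = (1 − 0.14102564)·329.6/33 = 0.85897436·9.9878788 = 8.5793318.
SE(ȳ) = √(8.5793318) = 2.9290.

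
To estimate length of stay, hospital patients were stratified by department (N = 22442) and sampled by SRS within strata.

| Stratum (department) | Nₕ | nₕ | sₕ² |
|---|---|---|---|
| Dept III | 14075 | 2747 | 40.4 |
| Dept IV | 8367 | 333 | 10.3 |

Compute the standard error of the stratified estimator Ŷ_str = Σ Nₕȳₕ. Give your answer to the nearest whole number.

Var(Ŷ_str) = Σₕ Nₕ²(1 − fₕ)sₕ²/nₕ.
Dept III: 14075²·(1 − 2747/14075)·40.4/2747 = 2.3449001 × 10^6.
Dept IV: 8367²·(1 − 333/8367)·10.3/333 = 2.079192 × 10^6.
Sum = 4.4240921 × 10^6.
SE = √(4.4240921 × 10^6) = 2103.

2103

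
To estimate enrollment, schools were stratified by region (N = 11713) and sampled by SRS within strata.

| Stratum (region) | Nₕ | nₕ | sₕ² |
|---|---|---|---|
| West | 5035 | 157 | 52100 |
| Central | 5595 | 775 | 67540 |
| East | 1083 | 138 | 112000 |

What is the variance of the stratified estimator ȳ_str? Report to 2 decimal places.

Var(ȳ_str) = Σₕ Wₕ²(1 − fₕ)sₕ²/nₕ with Wₕ = Nₕ/N, N = 11713.
West: Wₕ = 0.42986425; term = 0.42986425²·(1 − 0.03118173)·52100/157 = 59.407743.
Central: Wₕ = 0.47767438; term = 0.47767438²·(1 − 0.13851653)·67540/775 = 17.130506.
East: Wₕ = 0.09246137; term = 0.09246137²·(1 − 0.12742382)·112000/138 = 6.0542857.
Sum = 82.592535.

82.59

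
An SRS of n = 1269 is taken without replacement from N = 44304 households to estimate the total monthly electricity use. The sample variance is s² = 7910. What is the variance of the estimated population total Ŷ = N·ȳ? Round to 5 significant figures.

1.1884 × 10^10

Var(Ŷ) = N²·Var(ȳ) = N²·(1 − n/N)·s²/n.
f = 1269/44304 = 0.02864301; Var(ȳ) = 0.97135699·7910/1269 = 6.0547153.
Var(Ŷ) = 44304² · 6.0547153 = 1.1884464 × 10^10.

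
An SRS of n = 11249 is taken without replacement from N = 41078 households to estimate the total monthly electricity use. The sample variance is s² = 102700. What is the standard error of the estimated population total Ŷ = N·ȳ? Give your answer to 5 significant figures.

Var(Ŷ) = N²·Var(ȳ) = N²·(1 − n/N)·s²/n.
f = 11249/41078 = 0.27384488; Var(ȳ) = 0.72615512·102700/11249 = 6.6295787.
Var(Ŷ) = 41078² · 6.6295787 = 1.1186765 × 10^10.
SE(Ŷ) = √(1.1186765 × 10^10) = 105770.

105770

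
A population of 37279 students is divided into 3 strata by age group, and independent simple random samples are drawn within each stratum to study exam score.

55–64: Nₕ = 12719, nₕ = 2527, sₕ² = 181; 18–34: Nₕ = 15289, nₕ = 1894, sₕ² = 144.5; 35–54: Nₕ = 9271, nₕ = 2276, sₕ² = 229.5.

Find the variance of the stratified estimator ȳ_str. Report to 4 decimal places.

0.0226

Var(ȳ_str) = Σₕ Wₕ²(1 − fₕ)sₕ²/nₕ with Wₕ = Nₕ/N, N = 37279.
55–64: Wₕ = 0.34118404; term = 0.34118404²·(1 − 0.19867914)·181/2527 = 0.0066812421.
18–34: Wₕ = 0.41012366; term = 0.41012366²·(1 − 0.12387991)·144.5/1894 = 0.011242973.
35–54: Wₕ = 0.24869229; term = 0.24869229²·(1 − 0.24549671)·229.5/2276 = 0.0047053965.
Sum = 0.022629612.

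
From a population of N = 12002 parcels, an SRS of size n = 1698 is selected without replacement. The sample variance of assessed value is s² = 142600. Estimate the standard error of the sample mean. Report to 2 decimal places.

Under SRS without replacement, Var(ȳ) = (1 − f)·s²/n with f = n/N = 1698/12002 = 0.14147642.
Var(ȳ) = (1 − 0.14147642)·142600/1698 = 0.85852358·83.981154 = 72.099801.
SE(ȳ) = √(72.099801) = 8.49.

8.49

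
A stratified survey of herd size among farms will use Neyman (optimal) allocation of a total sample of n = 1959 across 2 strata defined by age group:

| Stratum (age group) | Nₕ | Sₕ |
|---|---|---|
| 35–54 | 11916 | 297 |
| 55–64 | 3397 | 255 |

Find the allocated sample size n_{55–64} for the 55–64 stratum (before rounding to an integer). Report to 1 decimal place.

Neyman allocation: nₕ = n·NₕSₕ / Σⱼ NⱼSⱼ.
Σ NⱼSⱼ = 11916·297 + 3397·255 = 4.405287 × 10^6.
n_{55–64} = 1959·3397·255 / (4.405287 × 10^6) = 385.2.

385.2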